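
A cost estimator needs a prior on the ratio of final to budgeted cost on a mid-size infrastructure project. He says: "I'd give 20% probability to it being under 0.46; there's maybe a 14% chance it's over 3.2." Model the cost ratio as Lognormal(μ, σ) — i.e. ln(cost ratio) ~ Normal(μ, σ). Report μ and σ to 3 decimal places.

μ ≈ 0.073, σ ≈ 1.009

If T ~ Lognormal(μ,σ) then ln T ~ Normal(μ,σ), so the p-quantile of ln T is μ + z_p·σ.
ln(0.46) = -0.7765 and ln(3.2) = 1.163; z_{0.2} = -0.8416, z_{0.86} = 1.08.
σ = (1.163 − -0.7765)/(1.08 − (-0.8416)) = 1.009.
μ = -0.7765 − (-0.8416)·1.009 = 0.073.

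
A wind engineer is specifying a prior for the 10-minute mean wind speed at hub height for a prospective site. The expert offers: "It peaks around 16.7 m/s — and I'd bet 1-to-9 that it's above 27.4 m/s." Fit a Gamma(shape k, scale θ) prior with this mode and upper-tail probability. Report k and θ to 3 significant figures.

k ≈ 8.69, θ ≈ 2.17

Gamma(k,θ) with k>1 has mode (k−1)θ, so θ = 16.7/(k−1).
Need P(X < 27.4) = 0.9 with θ tied to k this way. Start at k = 2, θ = 16.7: P(X<27.4) ≈ 0.488.
Too low — raise k to concentrate. Iterating converges to k ≈ 8.69.
Then θ = 16.7/(8.69−1) ≈ 2.17.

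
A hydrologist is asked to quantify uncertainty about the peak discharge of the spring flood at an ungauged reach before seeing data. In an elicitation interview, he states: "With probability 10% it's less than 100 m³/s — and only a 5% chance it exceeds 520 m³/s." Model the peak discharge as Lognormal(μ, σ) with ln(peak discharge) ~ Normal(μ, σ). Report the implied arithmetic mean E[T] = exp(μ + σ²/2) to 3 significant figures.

If T ~ Lognormal(μ,σ) then ln T ~ Normal(μ,σ), so the p-quantile of ln T is μ + z_p·σ.
ln(100) = 4.605 and ln(520) = 6.254; z_{0.1} = -1.282, z_{0.95} = 1.645.
σ = (6.254 − 4.605)/(1.645 − (-1.282)) = 0.563.
μ = 4.605 − (-1.282)·0.563 = 5.327.
E[T] = exp(μ + σ²/2) = exp(5.327 + 0.1587) = 241 m³/s.

E[T] ≈ 241 m³/s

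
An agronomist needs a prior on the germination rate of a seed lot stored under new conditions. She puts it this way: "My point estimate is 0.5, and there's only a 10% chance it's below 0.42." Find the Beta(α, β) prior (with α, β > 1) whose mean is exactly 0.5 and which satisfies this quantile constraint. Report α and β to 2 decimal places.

α ≈ 31.91, β ≈ 31.91

With mean 0.5 fixed, write α = 0.5s, β = 0.5s where s = α+β.
Need P(θ < 0.42) = 0.1 under Beta(0.5s, 0.5s). Normal approximation: (q−m)/√(m(1−m)/s) ≈ z_{0.1} = -1.28, so s ≈ 0.5·0.5·(-1.28)²/(0.42−0.5)² = 64.2.
At s = 64.2: P(θ<0.42) ≈ 0.099. Adjusting to match 0.1 gives s ≈ 63.83.
So α = 0.5·63.83 ≈ 31.91, β = 0.5·63.83 ≈ 31.91.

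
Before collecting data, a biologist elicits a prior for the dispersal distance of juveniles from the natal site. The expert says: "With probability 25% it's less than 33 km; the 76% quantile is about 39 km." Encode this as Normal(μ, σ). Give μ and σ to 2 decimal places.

For Normal(μ,σ), the p-quantile is μ + z_p·σ. Here z_{0.25} = -0.6745, z_{0.76} = 0.7063.
So 33 = μ − 0.6745σ and 39 = μ + 0.7063σ.
Subtracting: σ = (39 − 33)/(0.7063 − (-0.6745)) = 4.35.
Then μ = 33 − (-0.6745)·4.35 = 35.93.

μ = 35.93, σ = 4.35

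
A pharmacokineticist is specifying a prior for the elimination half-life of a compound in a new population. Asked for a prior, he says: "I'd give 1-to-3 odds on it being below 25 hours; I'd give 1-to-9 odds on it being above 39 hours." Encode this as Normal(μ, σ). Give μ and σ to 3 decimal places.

The p-quantile of Normal(μ,σ) is μ + z_p·σ, with z_{0.25} = -0.6745 and z_{0.9} = 1.282.
Eliminate σ: μ = (z₂·x₁ − z₁·x₂)/(z₂ − z₁) = (1.282·25 − (-0.6745)·39)/1.956 = 29.828.
Then σ = (x₂ − x₁)/(z₂ − z₁) = (39 − 25)/1.956 = 7.157.

μ = 29.828, σ = 7.157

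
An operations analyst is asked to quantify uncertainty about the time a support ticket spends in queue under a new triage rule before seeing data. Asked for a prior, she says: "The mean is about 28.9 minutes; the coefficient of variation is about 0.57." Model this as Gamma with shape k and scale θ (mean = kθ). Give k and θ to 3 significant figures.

For Gamma(k, scale θ): mean = kθ, variance = kθ², so CV = 1/√k.
CV = 0.57, hence k = 1/CV² = 3.08.
Then θ = mean/k = 28.9/3.08 = 9.39.

k ≈ 3.08, θ ≈ 9.39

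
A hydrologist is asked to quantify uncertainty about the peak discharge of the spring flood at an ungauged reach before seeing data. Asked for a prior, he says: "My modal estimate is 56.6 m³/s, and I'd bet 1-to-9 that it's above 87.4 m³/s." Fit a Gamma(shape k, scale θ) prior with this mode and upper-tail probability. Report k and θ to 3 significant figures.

Gamma(k,θ) with k>1 has mode (k−1)θ, so θ = 56.6/(k−1).
Need P(X < 87.4) = 0.9 with θ tied to k this way. Start at k = 2, θ = 56.6: P(X<87.4) ≈ 0.457.
Too low — raise k to concentrate. Iterating converges to k ≈ 10.9.
Then θ = 56.6/(10.9−1) ≈ 5.72.

k ≈ 10.9, θ ≈ 5.72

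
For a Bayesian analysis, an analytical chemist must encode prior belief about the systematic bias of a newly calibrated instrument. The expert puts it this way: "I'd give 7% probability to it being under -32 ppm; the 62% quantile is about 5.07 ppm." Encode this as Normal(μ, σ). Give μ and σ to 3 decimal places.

For Normal(μ,σ), the p-quantile is μ + z_p·σ. Here z_{0.07} = -1.476, z_{0.62} = 0.3055.
So -32 = μ − 1.476σ and 5.07 = μ + 0.3055σ.
Subtracting: σ = (5.07 − -32)/(0.3055 − (-1.476)) = 20.811.
Then μ = -32 − (-1.476)·20.811 = -1.287.

μ = -1.287, σ = 20.811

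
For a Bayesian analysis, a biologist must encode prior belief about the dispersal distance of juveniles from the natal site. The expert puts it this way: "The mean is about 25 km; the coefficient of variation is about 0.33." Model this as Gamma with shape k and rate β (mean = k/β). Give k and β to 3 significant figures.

k ≈ 9.18, β ≈ 0.367

For Gamma(k, rate β): mean = k/β, variance = k/β², so CV = 1/√k.
CV = 0.33, hence k = 1/CV² = 9.18.
Then β = k/mean = 9.18/25 = 0.367.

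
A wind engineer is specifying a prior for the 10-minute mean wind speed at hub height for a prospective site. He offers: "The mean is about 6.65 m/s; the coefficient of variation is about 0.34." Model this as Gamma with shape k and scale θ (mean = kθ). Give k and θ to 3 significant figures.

For Gamma(k, scale θ): mean = kθ, variance = kθ², so CV = 1/√k.
CV = 0.34, hence k = 1/CV² = 8.65.
Then θ = mean/k = 6.65/8.65 = 0.769.

k ≈ 8.65, θ ≈ 0.769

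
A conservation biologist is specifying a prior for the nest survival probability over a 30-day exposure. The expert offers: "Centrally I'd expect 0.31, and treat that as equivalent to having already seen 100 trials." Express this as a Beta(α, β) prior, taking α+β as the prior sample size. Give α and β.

Under the effective-sample-size interpretation, Beta(α, β) has prior mean α/(α+β) and prior sample size α+β.
So α+β = 100 and α/(α+β) = 0.31, giving α = 0.31·100 = 31 and β = 100 − 31 = 69.

α = 31, β = 69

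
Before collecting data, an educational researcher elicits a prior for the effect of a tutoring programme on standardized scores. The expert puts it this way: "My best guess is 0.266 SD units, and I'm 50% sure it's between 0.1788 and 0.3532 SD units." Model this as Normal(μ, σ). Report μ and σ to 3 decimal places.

A symmetric 50% interval runs μ ± z·σ with z = 0.6745.
Half-width = 0.0872, so σ = 0.0872/0.6745 = 0.129.
μ is the stated best guess, 0.266.

μ = 0.266, σ = 0.129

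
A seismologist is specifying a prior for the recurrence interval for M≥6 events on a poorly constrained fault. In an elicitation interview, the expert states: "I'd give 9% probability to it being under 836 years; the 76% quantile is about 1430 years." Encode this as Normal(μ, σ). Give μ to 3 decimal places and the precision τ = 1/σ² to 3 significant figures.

The p-quantile of Normal(μ,σ) is μ + z_p·σ, with z_{0.09} = -1.341 and z_{0.76} = 0.7063.
Eliminate σ: μ = (z₂·x₁ − z₁·x₂)/(z₂ − z₁) = (0.7063·836 − (-1.341)·1430)/2.047 = 1225.050.
Then σ = (x₂ − x₁)/(z₂ − z₁) = (1430 − 836)/2.047 = 290.173.
Precision τ = 1/σ² = 1/290.2² = 1.19e-05.

μ = 1225.050, τ = 1.19e-05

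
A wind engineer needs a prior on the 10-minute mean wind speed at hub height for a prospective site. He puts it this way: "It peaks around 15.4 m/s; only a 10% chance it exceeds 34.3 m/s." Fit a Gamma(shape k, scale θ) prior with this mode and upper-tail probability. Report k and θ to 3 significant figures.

Gamma(k,θ) with k>1 has mode (k−1)θ, so θ = 15.4/(k−1).
Need P(X < 34.3) = 0.9 with θ tied to k this way. Start at k = 2, θ = 15.4: P(X<34.3) ≈ 0.652.
Too low — raise k to concentrate. Iterating converges to k ≈ 4.
Then θ = 15.4/(4−1) ≈ 5.14.

k ≈ 4, θ ≈ 5.14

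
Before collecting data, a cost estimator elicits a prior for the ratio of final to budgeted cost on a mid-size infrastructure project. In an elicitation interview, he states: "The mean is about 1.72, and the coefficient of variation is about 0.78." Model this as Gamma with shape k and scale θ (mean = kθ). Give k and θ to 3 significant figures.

k ≈ 1.64, θ ≈ 1.05

For Gamma(k, scale θ): mean = kθ, variance = kθ², so CV = 1/√k.
CV = 0.78, hence k = 1/CV² = 1.64.
Then θ = mean/k = 1.72/1.64 = 1.05.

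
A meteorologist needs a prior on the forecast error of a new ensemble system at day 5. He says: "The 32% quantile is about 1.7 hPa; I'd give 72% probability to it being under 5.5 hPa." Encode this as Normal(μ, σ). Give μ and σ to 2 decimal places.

μ = 3.39, σ = 3.62

The p-quantile of Normal(μ,σ) is μ + z_p·σ, with z_{0.32} = -0.4677 and z_{0.72} = 0.5828.
Eliminate σ: μ = (z₂·x₁ − z₁·x₂)/(z₂ − z₁) = (0.5828·1.7 − (-0.4677)·5.5)/1.051 = 3.39.
Then σ = (x₂ − x₁)/(z₂ − z₁) = (5.5 − 1.7)/1.051 = 3.62.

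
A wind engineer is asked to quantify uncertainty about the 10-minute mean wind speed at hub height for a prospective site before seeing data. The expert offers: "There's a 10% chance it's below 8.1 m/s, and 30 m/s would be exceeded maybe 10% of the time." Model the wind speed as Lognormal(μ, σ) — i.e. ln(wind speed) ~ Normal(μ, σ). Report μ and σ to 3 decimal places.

μ ≈ 2.747, σ ≈ 0.511

If T ~ Lognormal(μ,σ) then ln T ~ Normal(μ,σ), so the p-quantile of ln T is μ + z_p·σ.
ln(8.1) = 2.092 and ln(30) = 3.401; z_{0.1} = -1.282, z_{0.9} = 1.282.
σ = (3.401 − 2.092)/(1.282 − (-1.282)) = 0.511.
μ = 2.092 − (-1.282)·0.511 = 2.747.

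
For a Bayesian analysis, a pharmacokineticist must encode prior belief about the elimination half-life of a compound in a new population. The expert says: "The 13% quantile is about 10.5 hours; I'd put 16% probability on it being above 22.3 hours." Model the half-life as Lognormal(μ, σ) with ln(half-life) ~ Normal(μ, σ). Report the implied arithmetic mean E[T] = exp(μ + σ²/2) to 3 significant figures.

E[T] ≈ 16.7 hours

If T ~ Lognormal(μ,σ) then ln T ~ Normal(μ,σ), so the p-quantile of ln T is μ + z_p·σ.
ln(10.5) = 2.351 and ln(22.3) = 3.105; z_{0.13} = -1.126, z_{0.84} = 0.9945.
σ = (3.105 − 2.351)/(0.9945 − (-1.126)) = 0.355.
μ = 2.351 − (-1.126)·0.355 = 2.751.
E[T] = exp(μ + σ²/2) = exp(2.751 + 0.0631) = 16.7 hours.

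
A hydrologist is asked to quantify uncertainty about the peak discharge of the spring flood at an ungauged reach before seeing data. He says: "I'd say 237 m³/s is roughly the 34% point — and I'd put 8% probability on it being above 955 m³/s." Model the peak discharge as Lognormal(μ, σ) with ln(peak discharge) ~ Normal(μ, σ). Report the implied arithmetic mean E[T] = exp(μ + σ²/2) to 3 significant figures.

If T ~ Lognormal(μ,σ) then ln T ~ Normal(μ,σ), so the p-quantile of ln T is μ + z_p·σ.
ln(237) = 5.468 and ln(955) = 6.862; z_{0.34} = -0.4125, z_{0.92} = 1.405.
σ = (6.862 − 5.468)/(1.405 − (-0.4125)) = 0.767.
μ = 5.468 − (-0.4125)·0.767 = 5.784.
E[T] = exp(μ + σ²/2) = exp(5.784 + 0.2940) = 436 m³/s.

E[T] ≈ 436 m³/s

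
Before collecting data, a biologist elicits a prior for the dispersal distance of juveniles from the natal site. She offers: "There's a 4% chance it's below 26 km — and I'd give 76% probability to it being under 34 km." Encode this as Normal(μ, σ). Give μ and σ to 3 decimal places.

For Normal(μ,σ), the p-quantile is μ + z_p·σ. Here z_{0.04} = -1.751, z_{0.76} = 0.7063.
So 26 = μ − 1.751σ and 34 = μ + 0.7063σ.
Subtracting: σ = (34 − 26)/(0.7063 − (-1.751)) = 3.256.
Then μ = 26 − (-1.751)·3.256 = 31.700.

μ = 31.700, σ = 3.256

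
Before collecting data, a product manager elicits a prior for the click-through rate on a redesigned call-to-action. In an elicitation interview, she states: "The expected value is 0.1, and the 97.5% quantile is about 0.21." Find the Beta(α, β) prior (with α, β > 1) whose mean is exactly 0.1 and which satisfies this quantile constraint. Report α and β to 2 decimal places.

α ≈ 3.92, β ≈ 35.24

With mean 0.1 fixed, write α = 0.1s, β = 0.9s where s = α+β.
Need P(θ < 0.21) = 0.975 under Beta(0.1s, 0.9s). Normal approximation: (q−m)/√(m(1−m)/s) ≈ z_{0.975} = 1.96, so s ≈ 0.1·0.9·(1.96)²/(0.21−0.1)² = 28.6.
At s = 28.6: P(θ<0.21) ≈ 0.957. Adjusting to match 0.975 gives s ≈ 39.16.
So α = 0.1·39.16 ≈ 3.92, β = 0.9·39.16 ≈ 35.24.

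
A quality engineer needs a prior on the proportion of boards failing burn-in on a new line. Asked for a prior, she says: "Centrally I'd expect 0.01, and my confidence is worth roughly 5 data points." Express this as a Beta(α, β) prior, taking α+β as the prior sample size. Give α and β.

Under the effective-sample-size interpretation, Beta(α, β) has prior mean α/(α+β) and prior sample size α+β.
So α+β = 5 and α/(α+β) = 0.01, giving α = 0.01·5 = 0.05 and β = 5 − 0.05 = 4.95.

α = 0.05, β = 4.95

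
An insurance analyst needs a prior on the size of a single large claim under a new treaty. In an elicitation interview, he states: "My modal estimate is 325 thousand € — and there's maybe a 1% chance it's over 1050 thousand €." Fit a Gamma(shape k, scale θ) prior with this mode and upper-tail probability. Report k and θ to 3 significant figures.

k ≈ 4.21, θ ≈ 101

Gamma(k,θ) with k>1 has mode (k−1)θ, so θ = 325/(k−1).
Need P(X < 1050) = 0.99 with θ tied to k this way. Start at k = 2, θ = 325: P(X<1050) ≈ 0.833.
Too low — raise k to concentrate. Iterating converges to k ≈ 4.21.
Then θ = 325/(4.21−1) ≈ 101.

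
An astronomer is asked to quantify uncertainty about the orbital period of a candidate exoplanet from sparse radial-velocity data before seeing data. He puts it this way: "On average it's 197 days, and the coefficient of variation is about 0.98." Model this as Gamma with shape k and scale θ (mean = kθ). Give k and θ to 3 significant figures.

For Gamma(k, scale θ): mean = kθ, variance = kθ², so CV = 1/√k.
CV = 0.98, hence k = 1/CV² = 1.04.
Then θ = mean/k = 197/1.04 = 189.

k ≈ 1.04, θ ≈ 189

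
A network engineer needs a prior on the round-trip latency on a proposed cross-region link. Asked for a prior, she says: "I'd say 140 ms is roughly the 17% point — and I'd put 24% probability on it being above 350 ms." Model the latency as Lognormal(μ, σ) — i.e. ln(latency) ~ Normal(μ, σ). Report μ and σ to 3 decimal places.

If T ~ Lognormal(μ,σ) then ln T ~ Normal(μ,σ), so the p-quantile of ln T is μ + z_p·σ.
ln(140) = 4.942 and ln(350) = 5.858; z_{0.17} = -0.9542, z_{0.76} = 0.7063.
σ = (5.858 − 4.942)/(0.7063 − (-0.9542)) = 0.552.
μ = 4.942 − (-0.9542)·0.552 = 5.468.

μ ≈ 5.468, σ ≈ 0.552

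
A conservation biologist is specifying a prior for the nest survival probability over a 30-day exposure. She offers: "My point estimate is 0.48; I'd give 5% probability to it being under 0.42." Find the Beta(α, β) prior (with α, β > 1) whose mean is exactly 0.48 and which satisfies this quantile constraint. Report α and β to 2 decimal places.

With mean 0.48 fixed, write α = 0.48s, β = 0.52s where s = α+β.
Need P(θ < 0.42) = 0.05 under Beta(0.48s, 0.52s). Normal approximation: (q−m)/√(m(1−m)/s) ≈ z_{0.05} = -1.64, so s ≈ 0.48·0.52·(-1.64)²/(0.42−0.48)² = 187.6.
At s = 187.6: P(θ<0.42) ≈ 0.049. Adjusting to match 0.05 gives s ≈ 185.96.
So α = 0.48·185.96 ≈ 89.26, β = 0.52·185.96 ≈ 96.70.

α ≈ 89.26, β ≈ 96.70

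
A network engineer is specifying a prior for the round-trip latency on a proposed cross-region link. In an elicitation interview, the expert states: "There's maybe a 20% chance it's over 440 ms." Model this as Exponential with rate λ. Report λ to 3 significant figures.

λ ≈ 0.00366

P(T > 440.0) = e^(−λ·440.0) = 0.2, so λ = −ln(0.2)/440.0 = 0.00366.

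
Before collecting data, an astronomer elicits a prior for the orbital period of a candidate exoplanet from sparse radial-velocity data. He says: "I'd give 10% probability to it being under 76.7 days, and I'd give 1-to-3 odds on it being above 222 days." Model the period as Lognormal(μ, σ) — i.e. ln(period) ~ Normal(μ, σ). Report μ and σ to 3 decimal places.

If T ~ Lognormal(μ,σ) then ln T ~ Normal(μ,σ), so the p-quantile of ln T is μ + z_p·σ.
ln(76.7) = 4.34 and ln(222) = 5.403; z_{0.1} = -1.282, z_{0.75} = 0.6745.
σ = (5.403 − 4.34)/(0.6745 − (-1.282)) = 0.543.
μ = 4.34 − (-1.282)·0.543 = 5.036.

μ ≈ 5.036, σ ≈ 0.543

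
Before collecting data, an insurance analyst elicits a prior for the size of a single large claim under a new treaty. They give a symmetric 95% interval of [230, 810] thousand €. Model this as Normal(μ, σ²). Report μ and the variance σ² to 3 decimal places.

A symmetric 95% interval runs μ ± z·σ with z = 1.96.
Half-width = 290, so σ = 290/1.96 = 147.9619 and σ² = 21892.725.
μ is the interval midpoint, 520.000.

μ = 520.000, σ² = 21892.725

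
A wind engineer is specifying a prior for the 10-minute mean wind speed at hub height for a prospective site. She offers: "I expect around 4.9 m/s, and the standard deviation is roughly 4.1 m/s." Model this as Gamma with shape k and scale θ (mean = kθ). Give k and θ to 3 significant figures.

For Gamma(k, scale θ): mean = kθ, variance = kθ², so CV = 1/√k.
CV = SD/mean = 4.1/4.9 = 0.8367, hence k = 1/CV² = 1.43.
Then θ = mean/k = 4.9/1.43 = 3.43.

k ≈ 1.43, θ ≈ 3.43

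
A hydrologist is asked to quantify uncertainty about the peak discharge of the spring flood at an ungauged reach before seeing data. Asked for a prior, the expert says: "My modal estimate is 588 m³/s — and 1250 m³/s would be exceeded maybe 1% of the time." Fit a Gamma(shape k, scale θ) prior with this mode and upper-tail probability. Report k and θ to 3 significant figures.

k ≈ 9.53, θ ≈ 68.9

Gamma(k,θ) with k>1 has mode (k−1)θ, so θ = 588/(k−1).
Need P(X < 1250) = 0.99 with θ tied to k this way. Start at k = 2, θ = 588: P(X<1250) ≈ 0.627.
Too low — raise k to concentrate. Iterating converges to k ≈ 9.53.
Then θ = 588/(9.53−1) ≈ 68.9.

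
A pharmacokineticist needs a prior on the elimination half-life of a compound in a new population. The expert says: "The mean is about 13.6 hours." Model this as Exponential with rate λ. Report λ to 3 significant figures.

λ ≈ 0.0735

Exponential mean = 1/λ, so λ = 1/13.6 = 0.0735.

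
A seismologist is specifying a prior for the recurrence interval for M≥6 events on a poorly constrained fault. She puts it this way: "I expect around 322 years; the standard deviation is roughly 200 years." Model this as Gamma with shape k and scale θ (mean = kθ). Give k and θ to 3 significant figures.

For Gamma(k, scale θ): mean = kθ, variance = kθ², so CV = 1/√k.
CV = SD/mean = 200/322 = 0.6211, hence k = 1/CV² = 2.59.
Then θ = mean/k = 322/2.59 = 124.

k ≈ 2.59, θ ≈ 124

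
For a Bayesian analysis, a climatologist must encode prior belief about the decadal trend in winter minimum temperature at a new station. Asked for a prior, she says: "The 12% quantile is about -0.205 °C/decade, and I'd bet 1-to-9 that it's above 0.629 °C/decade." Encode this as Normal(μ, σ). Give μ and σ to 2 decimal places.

The p-quantile of Normal(μ,σ) is μ + z_p·σ, with z_{0.12} = -1.175 and z_{0.9} = 1.282.
Eliminate σ: μ = (z₂·x₁ − z₁·x₂)/(z₂ − z₁) = (1.282·-0.205 − (-1.175)·0.629)/2.457 = 0.19.
Then σ = (x₂ − x₁)/(z₂ − z₁) = (0.629 − -0.205)/2.457 = 0.34.

μ = 0.19, σ = 0.34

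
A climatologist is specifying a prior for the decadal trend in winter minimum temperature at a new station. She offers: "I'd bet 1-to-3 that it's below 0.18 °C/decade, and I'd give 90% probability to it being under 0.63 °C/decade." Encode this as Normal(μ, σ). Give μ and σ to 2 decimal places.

For Normal(μ,σ), the p-quantile is μ + z_p·σ. Here z_{0.25} = -0.6745, z_{0.9} = 1.282.
So 0.18 = μ − 0.6745σ and 0.63 = μ + 1.282σ.
Subtracting: σ = (0.63 − 0.18)/(1.282 − (-0.6745)) = 0.23.
Then μ = 0.18 − (-0.6745)·0.23 = 0.34.

μ = 0.34, σ = 0.23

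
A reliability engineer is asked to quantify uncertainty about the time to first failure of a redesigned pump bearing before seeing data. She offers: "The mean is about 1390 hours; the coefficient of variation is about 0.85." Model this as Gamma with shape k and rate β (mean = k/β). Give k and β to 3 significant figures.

k ≈ 1.38, β ≈ 0.000996

For Gamma(k, rate β): mean = k/β, variance = k/β², so CV = 1/√k.
CV = 0.85, hence k = 1/CV² = 1.38.
Then β = k/mean = 1.38/1390 = 0.000996.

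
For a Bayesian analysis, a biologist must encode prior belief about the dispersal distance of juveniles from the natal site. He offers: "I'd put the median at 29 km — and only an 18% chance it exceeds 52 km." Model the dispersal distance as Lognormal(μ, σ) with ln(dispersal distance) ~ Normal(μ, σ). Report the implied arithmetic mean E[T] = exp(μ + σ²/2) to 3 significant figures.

If T ~ Lognormal(μ,σ) then ln T ~ Normal(μ,σ), so the p-quantile of ln T is μ + z_p·σ.
ln(29) = 3.367 and ln(52) = 3.951; z_{0.5} = 0, z_{0.82} = 0.9154.
σ = (3.951 − 3.367)/(0.9154 − (0)) = 0.638.
μ = 3.367 − (0)·0.638 = 3.367.
E[T] = exp(μ + σ²/2) = exp(3.367 + 0.2035) = 35.5 km.

E[T] ≈ 35.5 km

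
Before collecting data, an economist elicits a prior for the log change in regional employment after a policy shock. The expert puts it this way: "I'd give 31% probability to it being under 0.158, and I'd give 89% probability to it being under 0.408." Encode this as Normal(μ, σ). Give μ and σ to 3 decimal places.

The p-quantile of Normal(μ,σ) is μ + z_p·σ, with z_{0.31} = -0.4959 and z_{0.89} = 1.227.
Eliminate σ: μ = (z₂·x₁ − z₁·x₂)/(z₂ − z₁) = (1.227·0.158 − (-0.4959)·0.408)/1.722 = 0.230.
Then σ = (x₂ − x₁)/(z₂ − z₁) = (0.408 − 0.158)/1.722 = 0.145.

μ = 0.230, σ = 0.145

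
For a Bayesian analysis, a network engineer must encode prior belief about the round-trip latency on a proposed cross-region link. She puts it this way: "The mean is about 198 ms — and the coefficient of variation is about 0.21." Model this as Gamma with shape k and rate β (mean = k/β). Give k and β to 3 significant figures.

For Gamma(k, rate β): mean = k/β, variance = k/β², so CV = 1/√k.
CV = 0.21, hence k = 1/CV² = 22.7.
Then β = k/mean = 22.7/198 = 0.115.

k ≈ 22.7, β ≈ 0.115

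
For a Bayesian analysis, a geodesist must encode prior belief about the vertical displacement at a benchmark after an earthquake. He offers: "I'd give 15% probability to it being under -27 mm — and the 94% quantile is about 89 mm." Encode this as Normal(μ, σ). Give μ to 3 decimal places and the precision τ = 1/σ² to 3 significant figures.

For Normal(μ,σ), the p-quantile is μ + z_p·σ. Here z_{0.15} = -1.036, z_{0.94} = 1.555.
So -27 = μ − 1.036σ and 89 = μ + 1.555σ.
Subtracting: σ = (89 − -27)/(1.555 − (-1.036)) = 44.767.
Then μ = -27 − (-1.036)·44.767 = 19.398.
Precision τ = 1/σ² = 1/44.77² = 0.000499.

μ = 19.398, τ = 0.000499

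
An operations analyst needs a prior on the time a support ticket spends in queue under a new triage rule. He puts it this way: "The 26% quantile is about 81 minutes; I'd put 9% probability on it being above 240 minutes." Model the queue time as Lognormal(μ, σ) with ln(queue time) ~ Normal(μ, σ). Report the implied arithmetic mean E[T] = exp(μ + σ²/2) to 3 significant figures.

E[T] ≈ 134 minutes

If T ~ Lognormal(μ,σ) then ln T ~ Normal(μ,σ), so the p-quantile of ln T is μ + z_p·σ.
ln(81) = 4.394 and ln(240) = 5.481; z_{0.26} = -0.6433, z_{0.91} = 1.341.
σ = (5.481 − 4.394)/(1.341 − (-0.6433)) = 0.547.
μ = 4.394 − (-0.6433)·0.547 = 4.747.
E[T] = exp(μ + σ²/2) = exp(4.747 + 0.1498) = 134 minutes.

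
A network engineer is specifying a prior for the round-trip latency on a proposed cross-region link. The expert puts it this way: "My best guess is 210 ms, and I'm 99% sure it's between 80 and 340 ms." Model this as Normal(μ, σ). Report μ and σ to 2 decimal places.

A symmetric 99% interval runs μ ± z·σ with z = 2.576.
Half-width = 130, so σ = 130/2.576 = 50.47.
μ is the stated best guess, 210.00.

μ = 210.00, σ = 50.47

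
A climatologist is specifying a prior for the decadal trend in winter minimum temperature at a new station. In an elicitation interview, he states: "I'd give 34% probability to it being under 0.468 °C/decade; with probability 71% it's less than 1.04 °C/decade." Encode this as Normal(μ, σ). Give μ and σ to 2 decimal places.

The p-quantile of Normal(μ,σ) is μ + z_p·σ, with z_{0.34} = -0.4125 and z_{0.71} = 0.5534.
Eliminate σ: μ = (z₂·x₁ − z₁·x₂)/(z₂ − z₁) = (0.5534·0.468 − (-0.4125)·1.04)/0.9658 = 0.71.
Then σ = (x₂ − x₁)/(z₂ − z₁) = (1.04 − 0.468)/0.9658 = 0.59.

μ = 0.71, σ = 0.59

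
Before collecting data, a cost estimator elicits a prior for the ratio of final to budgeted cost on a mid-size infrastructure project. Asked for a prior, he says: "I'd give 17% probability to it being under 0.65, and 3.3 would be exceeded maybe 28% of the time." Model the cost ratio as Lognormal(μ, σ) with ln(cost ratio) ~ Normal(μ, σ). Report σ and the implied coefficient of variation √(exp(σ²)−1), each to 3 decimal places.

If T ~ Lognormal(μ,σ) then ln T ~ Normal(μ,σ), so the p-quantile of ln T is μ + z_p·σ.
ln(0.65) = -0.4308 and ln(3.3) = 1.194; z_{0.17} = -0.9542, z_{0.72} = 0.5828.
σ = (1.194 − -0.4308)/(0.5828 − (-0.9542)) = 1.057.
μ = -0.4308 − (-0.9542)·1.057 = 0.578.
CV = √(exp(σ²)−1) = √(exp(1.1174)−1) = 1.434.

σ ≈ 1.057, CV ≈ 1.434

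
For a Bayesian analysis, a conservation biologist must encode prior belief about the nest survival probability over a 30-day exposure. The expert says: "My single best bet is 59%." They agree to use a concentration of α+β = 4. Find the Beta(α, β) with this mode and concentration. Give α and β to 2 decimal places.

For α,β > 1 the Beta mode is (α−1)/(α+β−2). With α+β = 4, the mode is (α−1)/2.
Set (α−1)/2 = 0.59 → α = 1 + 0.59·2 = 2.18.
β = 4 − α = 1.82.

α = 2.18, β = 1.82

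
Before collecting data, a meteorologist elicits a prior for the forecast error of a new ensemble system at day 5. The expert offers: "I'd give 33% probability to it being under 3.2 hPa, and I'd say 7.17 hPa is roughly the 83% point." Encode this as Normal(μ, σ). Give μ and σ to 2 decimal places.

The p-quantile of Normal(μ,σ) is μ + z_p·σ, with z_{0.33} = -0.4399 and z_{0.83} = 0.9542.
Eliminate σ: μ = (z₂·x₁ − z₁·x₂)/(z₂ − z₁) = (0.9542·3.2 − (-0.4399)·7.17)/1.394 = 4.45.
Then σ = (x₂ − x₁)/(z₂ − z₁) = (7.17 − 3.2)/1.394 = 2.85.

μ = 4.45, σ = 2.85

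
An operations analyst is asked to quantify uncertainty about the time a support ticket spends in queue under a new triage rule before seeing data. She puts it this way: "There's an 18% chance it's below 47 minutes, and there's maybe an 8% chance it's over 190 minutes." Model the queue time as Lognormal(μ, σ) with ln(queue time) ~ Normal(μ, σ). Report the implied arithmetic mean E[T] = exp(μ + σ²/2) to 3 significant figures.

E[T] ≈ 97.7 minutes

If T ~ Lognormal(μ,σ) then ln T ~ Normal(μ,σ), so the p-quantile of ln T is μ + z_p·σ.
ln(47) = 3.85 and ln(190) = 5.247; z_{0.18} = -0.9154, z_{0.92} = 1.405.
σ = (5.247 − 3.85)/(1.405 − (-0.9154)) = 0.602.
μ = 3.85 − (-0.9154)·0.602 = 4.401.
E[T] = exp(μ + σ²/2) = exp(4.401 + 0.1812) = 97.7 minutes.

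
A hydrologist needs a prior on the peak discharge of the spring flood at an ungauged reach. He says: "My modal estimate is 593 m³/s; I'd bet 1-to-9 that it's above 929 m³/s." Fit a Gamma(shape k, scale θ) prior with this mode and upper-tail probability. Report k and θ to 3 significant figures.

Gamma(k,θ) with k>1 has mode (k−1)θ, so θ = 593/(k−1).
Need P(X < 929) = 0.9 with θ tied to k this way. Start at k = 2, θ = 593: P(X<929) ≈ 0.464.
Too low — raise k to concentrate. Iterating converges to k ≈ 10.3.
Then θ = 593/(10.3−1) ≈ 63.8.

k ≈ 10.3, θ ≈ 63.8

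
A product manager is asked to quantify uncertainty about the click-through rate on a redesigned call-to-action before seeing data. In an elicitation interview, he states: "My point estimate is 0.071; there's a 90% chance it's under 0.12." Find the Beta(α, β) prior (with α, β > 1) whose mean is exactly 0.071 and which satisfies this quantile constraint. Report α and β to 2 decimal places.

With mean 0.071 fixed, write α = 0.071s, β = 0.929s where s = α+β.
Need P(θ < 0.12) = 0.9 under Beta(0.071s, 0.929s). Normal approximation: (q−m)/√(m(1−m)/s) ≈ z_{0.9} = 1.28, so s ≈ 0.071·0.929·(1.28)²/(0.12−0.071)² = 45.1.
At s = 45.1: P(θ<0.12) ≈ 0.893. Adjusting to match 0.9 gives s ≈ 49.20.
So α = 0.071·49.20 ≈ 3.49, β = 0.929·49.20 ≈ 45.71.

α ≈ 3.49, β ≈ 45.71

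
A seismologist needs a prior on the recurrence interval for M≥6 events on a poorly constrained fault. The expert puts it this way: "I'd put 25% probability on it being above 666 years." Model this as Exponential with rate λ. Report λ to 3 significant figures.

λ ≈ 0.00208

P(T > 666.0) = e^(−λ·666.0) = 0.25, so λ = −ln(0.25)/666.0 = 0.00208.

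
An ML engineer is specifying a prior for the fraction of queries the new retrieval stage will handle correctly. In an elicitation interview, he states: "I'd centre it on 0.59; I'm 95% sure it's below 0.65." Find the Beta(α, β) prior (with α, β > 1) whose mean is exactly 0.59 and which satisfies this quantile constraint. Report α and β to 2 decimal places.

With mean 0.59 fixed, write α = 0.59s, β = 0.41s where s = α+β.
Need P(θ < 0.65) = 0.95 under Beta(0.59s, 0.41s). Normal approximation: (q−m)/√(m(1−m)/s) ≈ z_{0.95} = 1.64, so s ≈ 0.59·0.41·(1.64)²/(0.65−0.59)² = 181.8.
At s = 181.8: P(θ<0.65) ≈ 0.952. Adjusting to match 0.95 gives s ≈ 177.45.
So α = 0.59·177.45 ≈ 104.70, β = 0.41·177.45 ≈ 72.76.

α ≈ 104.70, β ≈ 72.76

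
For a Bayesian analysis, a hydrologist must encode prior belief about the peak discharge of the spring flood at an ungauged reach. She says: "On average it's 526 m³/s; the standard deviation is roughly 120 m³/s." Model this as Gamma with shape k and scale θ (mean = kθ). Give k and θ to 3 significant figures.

For Gamma(k, scale θ): mean = kθ, variance = kθ², so CV = 1/√k.
CV = SD/mean = 120/526 = 0.2281, hence k = 1/CV² = 19.2.
Then θ = mean/k = 526/19.2 = 27.4.

k ≈ 19.2, θ ≈ 27.4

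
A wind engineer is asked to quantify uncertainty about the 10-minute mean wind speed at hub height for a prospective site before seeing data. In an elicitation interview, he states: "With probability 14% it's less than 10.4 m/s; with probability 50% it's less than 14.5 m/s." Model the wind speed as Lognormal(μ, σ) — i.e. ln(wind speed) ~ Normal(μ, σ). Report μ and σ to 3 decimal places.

μ ≈ 2.674, σ ≈ 0.308

If T ~ Lognormal(μ,σ) then ln T ~ Normal(μ,σ), so the p-quantile of ln T is μ + z_p·σ.
ln(10.4) = 2.342 and ln(14.5) = 2.674; z_{0.14} = -1.08, z_{0.5} = 0.
σ = (2.674 − 2.342)/(0 − (-1.08)) = 0.308.
μ = 2.342 − (-1.08)·0.308 = 2.674.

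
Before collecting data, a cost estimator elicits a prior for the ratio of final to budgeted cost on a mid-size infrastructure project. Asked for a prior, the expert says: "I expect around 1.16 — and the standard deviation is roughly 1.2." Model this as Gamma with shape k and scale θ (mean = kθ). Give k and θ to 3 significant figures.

k ≈ 0.934, θ ≈ 1.24

For Gamma(k, scale θ): mean = kθ, variance = kθ², so CV = 1/√k.
CV = SD/mean = 1.2/1.16 = 1.034, hence k = 1/CV² = 0.934.
Then θ = mean/k = 1.16/0.934 = 1.24.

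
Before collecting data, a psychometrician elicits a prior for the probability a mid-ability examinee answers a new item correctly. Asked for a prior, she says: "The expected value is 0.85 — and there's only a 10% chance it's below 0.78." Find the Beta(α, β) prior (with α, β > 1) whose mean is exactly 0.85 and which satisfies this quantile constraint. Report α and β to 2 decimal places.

With mean 0.85 fixed, write α = 0.85s, β = 0.15s where s = α+β.
Need P(θ < 0.78) = 0.1 under Beta(0.85s, 0.15s). Normal approximation: (q−m)/√(m(1−m)/s) ≈ z_{0.1} = -1.28, so s ≈ 0.85·0.15·(-1.28)²/(0.78−0.85)² = 42.7.
At s = 42.7: P(θ<0.78) ≈ 0.106. Adjusting to match 0.1 gives s ≈ 45.67.
So α = 0.85·45.67 ≈ 38.82, β = 0.15·45.67 ≈ 6.85.

α ≈ 38.82, β ≈ 6.85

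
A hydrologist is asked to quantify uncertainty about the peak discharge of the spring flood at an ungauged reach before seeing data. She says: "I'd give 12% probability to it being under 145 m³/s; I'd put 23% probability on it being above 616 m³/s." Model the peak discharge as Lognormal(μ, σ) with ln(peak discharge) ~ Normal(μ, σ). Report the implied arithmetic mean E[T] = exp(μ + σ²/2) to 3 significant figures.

If T ~ Lognormal(μ,σ) then ln T ~ Normal(μ,σ), so the p-quantile of ln T is μ + z_p·σ.
ln(145) = 4.977 and ln(616) = 6.423; z_{0.12} = -1.175, z_{0.77} = 0.7388.
σ = (6.423 − 4.977)/(0.7388 − (-1.175)) = 0.756.
μ = 4.977 − (-1.175)·0.756 = 5.865.
E[T] = exp(μ + σ²/2) = exp(5.865 + 0.2856) = 469 m³/s.

E[T] ≈ 469 m³/s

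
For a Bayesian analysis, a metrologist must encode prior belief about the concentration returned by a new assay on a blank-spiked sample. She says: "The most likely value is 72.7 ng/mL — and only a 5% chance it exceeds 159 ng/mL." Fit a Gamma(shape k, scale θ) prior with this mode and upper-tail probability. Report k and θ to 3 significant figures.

k ≈ 5.49, θ ≈ 16.2

Gamma(k,θ) with k>1 has mode (k−1)θ, so θ = 72.7/(k−1).
Need P(X < 159) = 0.95 with θ tied to k this way. Start at k = 2, θ = 72.7: P(X<159) ≈ 0.642.
Too low — raise k to concentrate. Iterating converges to k ≈ 5.49.
Then θ = 72.7/(5.49−1) ≈ 16.2.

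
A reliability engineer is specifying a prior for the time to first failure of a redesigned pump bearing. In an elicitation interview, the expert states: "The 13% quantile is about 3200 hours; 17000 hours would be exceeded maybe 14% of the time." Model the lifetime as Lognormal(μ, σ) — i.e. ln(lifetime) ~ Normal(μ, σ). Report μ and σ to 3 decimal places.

μ ≈ 8.923, σ ≈ 0.757

If T ~ Lognormal(μ,σ) then ln T ~ Normal(μ,σ), so the p-quantile of ln T is μ + z_p·σ.
ln(3200) = 8.071 and ln(17000) = 9.741; z_{0.13} = -1.126, z_{0.86} = 1.08.
σ = (9.741 − 8.071)/(1.08 − (-1.126)) = 0.757.
μ = 8.071 − (-1.126)·0.757 = 8.923.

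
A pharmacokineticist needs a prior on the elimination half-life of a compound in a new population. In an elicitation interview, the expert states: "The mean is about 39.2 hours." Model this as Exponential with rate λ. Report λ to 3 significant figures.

Exponential mean = 1/λ, so λ = 1/39.2 = 0.0255.

λ ≈ 0.0255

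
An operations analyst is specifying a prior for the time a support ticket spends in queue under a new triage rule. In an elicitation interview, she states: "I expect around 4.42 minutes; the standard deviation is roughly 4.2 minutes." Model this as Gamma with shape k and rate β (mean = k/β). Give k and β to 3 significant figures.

For Gamma(k, rate β): mean = k/β, variance = k/β², so CV = 1/√k.
CV = SD/mean = 4.2/4.42 = 0.9502, hence k = 1/CV² = 1.11.
Then β = k/mean = 1.11/4.42 = 0.251.

k ≈ 1.11, β ≈ 0.251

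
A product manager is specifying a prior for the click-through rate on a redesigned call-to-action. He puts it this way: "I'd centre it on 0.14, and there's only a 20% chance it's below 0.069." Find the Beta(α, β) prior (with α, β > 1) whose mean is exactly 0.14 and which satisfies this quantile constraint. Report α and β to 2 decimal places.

α ≈ 2.41, β ≈ 14.81

With mean 0.14 fixed, write α = 0.14s, β = 0.86s where s = α+β.
Need P(θ < 0.069) = 0.2 under Beta(0.14s, 0.86s). Normal approximation: (q−m)/√(m(1−m)/s) ≈ z_{0.2} = -0.842, so s ≈ 0.14·0.86·(-0.842)²/(0.069−0.14)² = 16.9.
At s = 16.9: P(θ<0.069) ≈ 0.203. Adjusting to match 0.2 gives s ≈ 17.22.
So α = 0.14·17.22 ≈ 2.41, β = 0.86·17.22 ≈ 14.81.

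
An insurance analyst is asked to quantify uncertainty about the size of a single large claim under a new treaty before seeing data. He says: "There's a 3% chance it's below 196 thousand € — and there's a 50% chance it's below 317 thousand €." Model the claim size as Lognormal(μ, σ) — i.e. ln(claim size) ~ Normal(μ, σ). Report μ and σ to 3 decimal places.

μ ≈ 5.759, σ ≈ 0.256

If T ~ Lognormal(μ,σ) then ln T ~ Normal(μ,σ), so the p-quantile of ln T is μ + z_p·σ.
ln(196) = 5.278 and ln(317) = 5.759; z_{0.03} = -1.881, z_{0.5} = 0.
σ = (5.759 − 5.278)/(0 − (-1.881)) = 0.256.
μ = 5.278 − (-1.881)·0.256 = 5.759.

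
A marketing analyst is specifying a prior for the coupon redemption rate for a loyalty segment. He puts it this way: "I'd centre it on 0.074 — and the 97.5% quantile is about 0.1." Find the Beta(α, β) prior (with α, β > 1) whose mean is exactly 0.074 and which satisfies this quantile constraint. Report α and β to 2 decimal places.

With mean 0.074 fixed, write α = 0.074s, β = 0.926s where s = α+β.
Need P(θ < 0.1) = 0.975 under Beta(0.074s, 0.926s). Normal approximation: (q−m)/√(m(1−m)/s) ≈ z_{0.975} = 1.96, so s ≈ 0.074·0.926·(1.96)²/(0.1−0.074)² = 389.4.
At s = 389.4: P(θ<0.1) ≈ 0.967. Adjusting to match 0.975 gives s ≈ 446.38.
So α = 0.074·446.38 ≈ 33.03, β = 0.926·446.38 ≈ 413.35.

α ≈ 33.03, β ≈ 413.35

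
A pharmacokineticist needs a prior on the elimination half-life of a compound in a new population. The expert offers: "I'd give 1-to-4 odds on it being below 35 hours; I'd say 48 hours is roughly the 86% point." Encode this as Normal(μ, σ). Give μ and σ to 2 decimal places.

μ = 40.69, σ = 6.76

For Normal(μ,σ), the p-quantile is μ + z_p·σ. Here z_{0.2} = -0.8416, z_{0.86} = 1.08.
So 35 = μ − 0.8416σ and 48 = μ + 1.08σ.
Subtracting: σ = (48 − 35)/(1.08 − (-0.8416)) = 6.76.
Then μ = 35 − (-0.8416)·6.76 = 40.69.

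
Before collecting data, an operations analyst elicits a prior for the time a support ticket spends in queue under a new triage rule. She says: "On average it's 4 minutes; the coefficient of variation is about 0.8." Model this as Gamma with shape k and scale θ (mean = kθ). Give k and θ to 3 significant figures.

k ≈ 1.56, θ ≈ 2.56

For Gamma(k, scale θ): mean = kθ, variance = kθ², so CV = 1/√k.
CV = 0.8, hence k = 1/CV² = 1.56.
Then θ = mean/k = 4/1.56 = 2.56.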